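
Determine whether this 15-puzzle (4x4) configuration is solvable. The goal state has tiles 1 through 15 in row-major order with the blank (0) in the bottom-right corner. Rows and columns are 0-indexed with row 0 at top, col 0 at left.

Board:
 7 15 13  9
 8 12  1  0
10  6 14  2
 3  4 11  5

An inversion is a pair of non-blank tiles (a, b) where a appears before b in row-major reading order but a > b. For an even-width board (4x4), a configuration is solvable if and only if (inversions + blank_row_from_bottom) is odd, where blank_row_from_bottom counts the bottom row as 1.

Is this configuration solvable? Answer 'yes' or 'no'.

Inversions: 66
Blank is in row 1 (0-indexed from top), which is row 3 counting from the bottom (bottom = 1).
66 + 3 = 69, which is odd, so the puzzle is solvable.

Answer: yes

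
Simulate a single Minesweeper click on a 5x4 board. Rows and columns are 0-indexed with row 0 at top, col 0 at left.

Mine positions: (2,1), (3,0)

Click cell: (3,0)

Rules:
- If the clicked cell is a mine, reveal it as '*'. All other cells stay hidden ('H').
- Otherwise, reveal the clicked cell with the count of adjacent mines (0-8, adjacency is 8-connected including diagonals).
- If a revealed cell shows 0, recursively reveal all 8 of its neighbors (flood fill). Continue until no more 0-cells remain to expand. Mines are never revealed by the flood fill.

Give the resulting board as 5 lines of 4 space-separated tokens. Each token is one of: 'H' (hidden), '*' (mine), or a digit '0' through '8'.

H H H H
H H H H
H H H H
* H H H
H H H H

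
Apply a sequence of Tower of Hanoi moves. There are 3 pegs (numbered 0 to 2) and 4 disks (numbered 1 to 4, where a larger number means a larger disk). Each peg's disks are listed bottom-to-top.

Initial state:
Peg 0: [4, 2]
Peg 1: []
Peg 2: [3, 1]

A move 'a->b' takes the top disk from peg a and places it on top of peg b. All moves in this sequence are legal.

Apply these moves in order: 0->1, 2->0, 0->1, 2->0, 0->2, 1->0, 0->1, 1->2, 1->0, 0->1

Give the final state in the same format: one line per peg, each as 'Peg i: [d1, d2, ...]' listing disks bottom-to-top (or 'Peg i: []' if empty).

Answer: Peg 0: [4]
Peg 1: [2]
Peg 2: [3, 1]

Derivation:
After move 1 (0->1):
Peg 0: [4]
Peg 1: [2]
Peg 2: [3, 1]

After move 2 (2->0):
Peg 0: [4, 1]
Peg 1: [2]
Peg 2: [3]

After move 3 (0->1):
Peg 0: [4]
Peg 1: [2, 1]
Peg 2: [3]

After move 4 (2->0):
Peg 0: [4, 3]
Peg 1: [2, 1]
Peg 2: []

After move 5 (0->2):
Peg 0: [4]
Peg 1: [2, 1]
Peg 2: [3]

After move 6 (1->0):
Peg 0: [4, 1]
Peg 1: [2]
Peg 2: [3]

After move 7 (0->1):
Peg 0: [4]
Peg 1: [2, 1]
Peg 2: [3]

After move 8 (1->2):
Peg 0: [4]
Peg 1: [2]
Peg 2: [3, 1]

After move 9 (1->0):
Peg 0: [4, 2]
Peg 1: []
Peg 2: [3, 1]

After move 10 (0->1):
Peg 0: [4]
Peg 1: [2]
Peg 2: [3, 1]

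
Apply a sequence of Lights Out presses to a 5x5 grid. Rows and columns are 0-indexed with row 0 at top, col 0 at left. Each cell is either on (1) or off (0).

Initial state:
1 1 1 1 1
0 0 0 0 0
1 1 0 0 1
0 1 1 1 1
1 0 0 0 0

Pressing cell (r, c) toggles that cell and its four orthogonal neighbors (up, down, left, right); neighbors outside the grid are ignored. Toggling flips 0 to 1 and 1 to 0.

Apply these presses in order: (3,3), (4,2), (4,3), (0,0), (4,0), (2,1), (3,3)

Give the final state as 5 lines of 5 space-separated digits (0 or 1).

Answer: 0 0 1 1 1
1 1 0 0 0
0 0 1 0 1
1 0 0 0 1
0 0 0 0 1

Derivation:
After press 1 at (3,3):
1 1 1 1 1
0 0 0 0 0
1 1 0 1 1
0 1 0 0 0
1 0 0 1 0

After press 2 at (4,2):
1 1 1 1 1
0 0 0 0 0
1 1 0 1 1
0 1 1 0 0
1 1 1 0 0

After press 3 at (4,3):
1 1 1 1 1
0 0 0 0 0
1 1 0 1 1
0 1 1 1 0
1 1 0 1 1

After press 4 at (0,0):
0 0 1 1 1
1 0 0 0 0
1 1 0 1 1
0 1 1 1 0
1 1 0 1 1

After press 5 at (4,0):
0 0 1 1 1
1 0 0 0 0
1 1 0 1 1
1 1 1 1 0
0 0 0 1 1

After press 6 at (2,1):
0 0 1 1 1
1 1 0 0 0
0 0 1 1 1
1 0 1 1 0
0 0 0 1 1

After press 7 at (3,3):
0 0 1 1 1
1 1 0 0 0
0 0 1 0 1
1 0 0 0 1
0 0 0 0 1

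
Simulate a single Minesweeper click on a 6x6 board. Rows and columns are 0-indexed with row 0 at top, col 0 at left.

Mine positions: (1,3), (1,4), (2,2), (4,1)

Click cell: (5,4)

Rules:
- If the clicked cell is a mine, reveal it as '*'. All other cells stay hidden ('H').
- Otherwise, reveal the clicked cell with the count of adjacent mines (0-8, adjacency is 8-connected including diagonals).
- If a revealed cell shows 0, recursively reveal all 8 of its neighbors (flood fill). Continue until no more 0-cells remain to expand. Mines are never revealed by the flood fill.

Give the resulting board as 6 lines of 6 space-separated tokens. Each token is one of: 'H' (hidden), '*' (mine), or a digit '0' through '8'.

H H H H H H
H H H H H H
H H H 3 2 1
H H 2 1 0 0
H H 1 0 0 0
H H 1 0 0 0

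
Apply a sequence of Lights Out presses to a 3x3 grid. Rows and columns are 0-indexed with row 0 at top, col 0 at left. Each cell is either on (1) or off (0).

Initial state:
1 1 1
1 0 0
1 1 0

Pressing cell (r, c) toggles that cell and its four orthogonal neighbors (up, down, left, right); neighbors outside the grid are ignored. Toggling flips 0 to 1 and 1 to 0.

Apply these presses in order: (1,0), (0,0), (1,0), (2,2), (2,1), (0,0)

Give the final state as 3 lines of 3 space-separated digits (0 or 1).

After press 1 at (1,0):
0 1 1
0 1 0
0 1 0

After press 2 at (0,0):
1 0 1
1 1 0
0 1 0

After press 3 at (1,0):
0 0 1
0 0 0
1 1 0

After press 4 at (2,2):
0 0 1
0 0 1
1 0 1

After press 5 at (2,1):
0 0 1
0 1 1
0 1 0

After press 6 at (0,0):
1 1 1
1 1 1
0 1 0

Answer: 1 1 1
1 1 1
0 1 0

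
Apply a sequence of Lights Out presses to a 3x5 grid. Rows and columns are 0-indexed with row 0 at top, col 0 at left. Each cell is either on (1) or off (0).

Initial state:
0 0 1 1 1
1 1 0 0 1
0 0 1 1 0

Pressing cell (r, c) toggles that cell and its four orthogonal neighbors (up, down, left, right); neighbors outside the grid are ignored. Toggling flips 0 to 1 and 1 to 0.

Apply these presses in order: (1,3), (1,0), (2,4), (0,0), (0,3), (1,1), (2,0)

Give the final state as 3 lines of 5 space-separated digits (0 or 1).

After press 1 at (1,3):
0 0 1 0 1
1 1 1 1 0
0 0 1 0 0

After press 2 at (1,0):
1 0 1 0 1
0 0 1 1 0
1 0 1 0 0

After press 3 at (2,4):
1 0 1 0 1
0 0 1 1 1
1 0 1 1 1

After press 4 at (0,0):
0 1 1 0 1
1 0 1 1 1
1 0 1 1 1

After press 5 at (0,3):
0 1 0 1 0
1 0 1 0 1
1 0 1 1 1

After press 6 at (1,1):
0 0 0 1 0
0 1 0 0 1
1 1 1 1 1

After press 7 at (2,0):
0 0 0 1 0
1 1 0 0 1
0 0 1 1 1

Answer: 0 0 0 1 0
1 1 0 0 1
0 0 1 1 1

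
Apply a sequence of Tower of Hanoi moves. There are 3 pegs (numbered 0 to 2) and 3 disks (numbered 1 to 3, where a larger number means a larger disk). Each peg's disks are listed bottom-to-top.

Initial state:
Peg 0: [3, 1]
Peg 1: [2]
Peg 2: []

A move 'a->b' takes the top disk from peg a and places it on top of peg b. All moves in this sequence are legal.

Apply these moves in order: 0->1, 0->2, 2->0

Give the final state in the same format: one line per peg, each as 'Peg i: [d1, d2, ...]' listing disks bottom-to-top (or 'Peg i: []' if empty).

After move 1 (0->1):
Peg 0: [3]
Peg 1: [2, 1]
Peg 2: []

After move 2 (0->2):
Peg 0: []
Peg 1: [2, 1]
Peg 2: [3]

After move 3 (2->0):
Peg 0: [3]
Peg 1: [2, 1]
Peg 2: []

Answer: Peg 0: [3]
Peg 1: [2, 1]
Peg 2: []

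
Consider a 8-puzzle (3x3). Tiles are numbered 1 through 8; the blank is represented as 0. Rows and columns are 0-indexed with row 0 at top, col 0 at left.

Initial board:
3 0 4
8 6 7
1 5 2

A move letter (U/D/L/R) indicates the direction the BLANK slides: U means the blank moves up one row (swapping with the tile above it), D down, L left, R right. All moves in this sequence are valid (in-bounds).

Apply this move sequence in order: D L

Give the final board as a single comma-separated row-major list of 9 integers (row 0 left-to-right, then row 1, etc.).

After move 1 (D):
3 6 4
8 0 7
1 5 2

After move 2 (L):
3 6 4
0 8 7
1 5 2

Answer: 3, 6, 4, 0, 8, 7, 1, 5, 2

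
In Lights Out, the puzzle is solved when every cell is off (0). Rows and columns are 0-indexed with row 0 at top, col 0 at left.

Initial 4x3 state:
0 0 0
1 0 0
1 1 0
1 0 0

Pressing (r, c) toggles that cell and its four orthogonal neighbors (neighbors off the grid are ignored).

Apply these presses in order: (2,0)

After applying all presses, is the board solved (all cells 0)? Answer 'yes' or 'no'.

After press 1 at (2,0):
0 0 0
0 0 0
0 0 0
0 0 0

Lights still on: 0

Answer: yes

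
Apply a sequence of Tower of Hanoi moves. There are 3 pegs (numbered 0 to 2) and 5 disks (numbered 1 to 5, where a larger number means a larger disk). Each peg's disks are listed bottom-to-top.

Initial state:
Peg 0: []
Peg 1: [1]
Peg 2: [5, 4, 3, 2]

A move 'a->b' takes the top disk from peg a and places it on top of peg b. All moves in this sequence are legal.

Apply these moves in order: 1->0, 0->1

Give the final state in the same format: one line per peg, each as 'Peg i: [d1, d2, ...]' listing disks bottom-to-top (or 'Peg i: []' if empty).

After move 1 (1->0):
Peg 0: [1]
Peg 1: []
Peg 2: [5, 4, 3, 2]

After move 2 (0->1):
Peg 0: []
Peg 1: [1]
Peg 2: [5, 4, 3, 2]

Answer: Peg 0: []
Peg 1: [1]
Peg 2: [5, 4, 3, 2]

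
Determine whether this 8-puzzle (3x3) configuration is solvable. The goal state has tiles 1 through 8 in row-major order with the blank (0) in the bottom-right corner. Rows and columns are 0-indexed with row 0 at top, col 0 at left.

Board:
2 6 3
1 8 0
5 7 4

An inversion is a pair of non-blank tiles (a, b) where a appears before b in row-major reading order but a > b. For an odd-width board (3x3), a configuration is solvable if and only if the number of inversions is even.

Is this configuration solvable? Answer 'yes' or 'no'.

Inversions (pairs i<j in row-major order where tile[i] > tile[j] > 0): 11
11 is odd, so the puzzle is not solvable.

Answer: no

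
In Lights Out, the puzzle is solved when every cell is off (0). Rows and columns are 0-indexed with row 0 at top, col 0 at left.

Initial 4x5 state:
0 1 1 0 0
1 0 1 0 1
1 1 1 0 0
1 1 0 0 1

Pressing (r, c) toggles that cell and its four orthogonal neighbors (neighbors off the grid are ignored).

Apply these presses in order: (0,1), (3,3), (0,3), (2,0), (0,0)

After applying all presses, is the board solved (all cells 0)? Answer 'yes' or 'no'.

After press 1 at (0,1):
1 0 0 0 0
1 1 1 0 1
1 1 1 0 0
1 1 0 0 1

After press 2 at (3,3):
1 0 0 0 0
1 1 1 0 1
1 1 1 1 0
1 1 1 1 0

After press 3 at (0,3):
1 0 1 1 1
1 1 1 1 1
1 1 1 1 0
1 1 1 1 0

After press 4 at (2,0):
1 0 1 1 1
0 1 1 1 1
0 0 1 1 0
0 1 1 1 0

After press 5 at (0,0):
0 1 1 1 1
1 1 1 1 1
0 0 1 1 0
0 1 1 1 0

Lights still on: 14

Answer: no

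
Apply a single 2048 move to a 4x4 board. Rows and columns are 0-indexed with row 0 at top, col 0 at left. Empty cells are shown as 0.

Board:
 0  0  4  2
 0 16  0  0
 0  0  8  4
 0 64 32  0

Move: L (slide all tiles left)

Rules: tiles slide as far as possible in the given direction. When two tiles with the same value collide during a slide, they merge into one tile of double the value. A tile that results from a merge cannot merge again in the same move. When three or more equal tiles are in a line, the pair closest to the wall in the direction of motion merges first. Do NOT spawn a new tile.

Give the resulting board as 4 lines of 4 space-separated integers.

Slide left:
row 0: [0, 0, 4, 2] -> [4, 2, 0, 0]
row 1: [0, 16, 0, 0] -> [16, 0, 0, 0]
row 2: [0, 0, 8, 4] -> [8, 4, 0, 0]
row 3: [0, 64, 32, 0] -> [64, 32, 0, 0]

Answer:  4  2  0  0
16  0  0  0
 8  4  0  0
64 32  0  0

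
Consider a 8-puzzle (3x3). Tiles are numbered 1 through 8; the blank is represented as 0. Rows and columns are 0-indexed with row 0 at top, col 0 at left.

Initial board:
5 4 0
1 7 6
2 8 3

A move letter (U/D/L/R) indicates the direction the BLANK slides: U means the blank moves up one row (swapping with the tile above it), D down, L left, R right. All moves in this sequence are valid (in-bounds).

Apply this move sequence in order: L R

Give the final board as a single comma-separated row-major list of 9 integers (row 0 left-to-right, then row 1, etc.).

After move 1 (L):
5 0 4
1 7 6
2 8 3

After move 2 (R):
5 4 0
1 7 6
2 8 3

Answer: 5, 4, 0, 1, 7, 6, 2, 8, 3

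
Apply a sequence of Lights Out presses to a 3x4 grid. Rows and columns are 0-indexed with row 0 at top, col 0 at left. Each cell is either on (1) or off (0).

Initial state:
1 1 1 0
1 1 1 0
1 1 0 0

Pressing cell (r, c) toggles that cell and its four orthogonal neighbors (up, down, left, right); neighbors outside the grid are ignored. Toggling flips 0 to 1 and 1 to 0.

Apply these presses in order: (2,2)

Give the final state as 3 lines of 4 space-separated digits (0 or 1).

After press 1 at (2,2):
1 1 1 0
1 1 0 0
1 0 1 1

Answer: 1 1 1 0
1 1 0 0
1 0 1 1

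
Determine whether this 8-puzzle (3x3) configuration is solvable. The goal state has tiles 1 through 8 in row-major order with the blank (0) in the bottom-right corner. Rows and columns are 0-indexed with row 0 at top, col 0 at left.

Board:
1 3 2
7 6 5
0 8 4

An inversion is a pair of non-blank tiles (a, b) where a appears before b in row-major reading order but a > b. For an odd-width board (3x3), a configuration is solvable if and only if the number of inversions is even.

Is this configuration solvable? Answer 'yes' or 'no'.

Inversions (pairs i<j in row-major order where tile[i] > tile[j] > 0): 8
8 is even, so the puzzle is solvable.

Answer: yes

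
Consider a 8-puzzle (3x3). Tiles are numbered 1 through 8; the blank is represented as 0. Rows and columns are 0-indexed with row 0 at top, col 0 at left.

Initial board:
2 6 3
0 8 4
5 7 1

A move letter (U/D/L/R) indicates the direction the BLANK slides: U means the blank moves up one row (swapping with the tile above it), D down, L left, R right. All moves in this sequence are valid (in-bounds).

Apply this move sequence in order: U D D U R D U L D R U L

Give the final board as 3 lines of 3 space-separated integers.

Answer: 2 6 3
0 5 4
7 8 1

Derivation:
After move 1 (U):
0 6 3
2 8 4
5 7 1

After move 2 (D):
2 6 3
0 8 4
5 7 1

After move 3 (D):
2 6 3
5 8 4
0 7 1

After move 4 (U):
2 6 3
0 8 4
5 7 1

After move 5 (R):
2 6 3
8 0 4
5 7 1

After move 6 (D):
2 6 3
8 7 4
5 0 1

After move 7 (U):
2 6 3
8 0 4
5 7 1

After move 8 (L):
2 6 3
0 8 4
5 7 1

After move 9 (D):
2 6 3
5 8 4
0 7 1

After move 10 (R):
2 6 3
5 8 4
7 0 1

After move 11 (U):
2 6 3
5 0 4
7 8 1

After move 12 (L):
2 6 3
0 5 4
7 8 1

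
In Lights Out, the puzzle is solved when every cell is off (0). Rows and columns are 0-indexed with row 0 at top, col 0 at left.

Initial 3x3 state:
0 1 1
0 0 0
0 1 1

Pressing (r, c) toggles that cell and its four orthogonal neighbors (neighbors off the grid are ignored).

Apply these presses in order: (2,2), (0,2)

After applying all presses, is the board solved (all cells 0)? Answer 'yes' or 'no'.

Answer: yes

Derivation:
After press 1 at (2,2):
0 1 1
0 0 1
0 0 0

After press 2 at (0,2):
0 0 0
0 0 0
0 0 0

Lights still on: 0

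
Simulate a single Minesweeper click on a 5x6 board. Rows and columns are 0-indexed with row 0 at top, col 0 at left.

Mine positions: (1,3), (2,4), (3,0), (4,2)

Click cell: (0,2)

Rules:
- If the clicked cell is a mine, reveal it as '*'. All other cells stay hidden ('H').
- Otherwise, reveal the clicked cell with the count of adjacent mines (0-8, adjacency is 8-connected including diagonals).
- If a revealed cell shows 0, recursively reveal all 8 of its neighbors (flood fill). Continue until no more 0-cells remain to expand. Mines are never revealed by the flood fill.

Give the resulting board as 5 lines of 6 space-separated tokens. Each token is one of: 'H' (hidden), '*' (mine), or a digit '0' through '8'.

H H 1 H H H
H H H H H H
H H H H H H
H H H H H H
H H H H H H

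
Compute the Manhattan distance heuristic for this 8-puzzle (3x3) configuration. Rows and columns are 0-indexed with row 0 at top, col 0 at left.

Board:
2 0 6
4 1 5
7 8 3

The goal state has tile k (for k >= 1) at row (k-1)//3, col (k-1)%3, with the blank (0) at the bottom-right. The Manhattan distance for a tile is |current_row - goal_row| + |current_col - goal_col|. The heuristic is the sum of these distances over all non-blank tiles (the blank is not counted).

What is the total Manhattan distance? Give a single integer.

Tile 2: (0,0)->(0,1) = 1
Tile 6: (0,2)->(1,2) = 1
Tile 4: (1,0)->(1,0) = 0
Tile 1: (1,1)->(0,0) = 2
Tile 5: (1,2)->(1,1) = 1
Tile 7: (2,0)->(2,0) = 0
Tile 8: (2,1)->(2,1) = 0
Tile 3: (2,2)->(0,2) = 2
Sum: 1 + 1 + 0 + 2 + 1 + 0 + 0 + 2 = 7

Answer: 7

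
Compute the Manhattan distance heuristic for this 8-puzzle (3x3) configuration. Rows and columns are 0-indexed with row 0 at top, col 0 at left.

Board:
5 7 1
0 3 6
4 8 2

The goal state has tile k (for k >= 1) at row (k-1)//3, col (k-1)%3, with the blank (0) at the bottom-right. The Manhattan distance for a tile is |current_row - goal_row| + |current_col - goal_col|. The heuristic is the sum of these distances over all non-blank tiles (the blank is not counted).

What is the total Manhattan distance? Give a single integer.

Answer: 13

Derivation:
Tile 5: (0,0)->(1,1) = 2
Tile 7: (0,1)->(2,0) = 3
Tile 1: (0,2)->(0,0) = 2
Tile 3: (1,1)->(0,2) = 2
Tile 6: (1,2)->(1,2) = 0
Tile 4: (2,0)->(1,0) = 1
Tile 8: (2,1)->(2,1) = 0
Tile 2: (2,2)->(0,1) = 3
Sum: 2 + 3 + 2 + 2 + 0 + 1 + 0 + 3 = 13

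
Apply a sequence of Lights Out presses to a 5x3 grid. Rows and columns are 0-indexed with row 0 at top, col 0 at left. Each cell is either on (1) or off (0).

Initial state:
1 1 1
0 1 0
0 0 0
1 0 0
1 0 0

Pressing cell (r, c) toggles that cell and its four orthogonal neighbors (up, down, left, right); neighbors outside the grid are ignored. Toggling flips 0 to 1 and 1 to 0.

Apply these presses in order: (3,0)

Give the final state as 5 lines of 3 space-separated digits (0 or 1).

Answer: 1 1 1
0 1 0
1 0 0
0 1 0
0 0 0

Derivation:
After press 1 at (3,0):
1 1 1
0 1 0
1 0 0
0 1 0
0 0 0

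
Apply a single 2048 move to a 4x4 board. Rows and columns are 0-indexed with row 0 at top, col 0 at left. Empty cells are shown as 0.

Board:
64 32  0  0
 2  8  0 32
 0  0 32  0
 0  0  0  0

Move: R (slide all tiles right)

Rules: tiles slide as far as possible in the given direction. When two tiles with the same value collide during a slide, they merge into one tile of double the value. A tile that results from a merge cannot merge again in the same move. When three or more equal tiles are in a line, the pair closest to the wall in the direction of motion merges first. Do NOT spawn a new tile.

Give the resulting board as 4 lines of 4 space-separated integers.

Slide right:
row 0: [64, 32, 0, 0] -> [0, 0, 64, 32]
row 1: [2, 8, 0, 32] -> [0, 2, 8, 32]
row 2: [0, 0, 32, 0] -> [0, 0, 0, 32]
row 3: [0, 0, 0, 0] -> [0, 0, 0, 0]

Answer:  0  0 64 32
 0  2  8 32
 0  0  0 32
 0  0  0  0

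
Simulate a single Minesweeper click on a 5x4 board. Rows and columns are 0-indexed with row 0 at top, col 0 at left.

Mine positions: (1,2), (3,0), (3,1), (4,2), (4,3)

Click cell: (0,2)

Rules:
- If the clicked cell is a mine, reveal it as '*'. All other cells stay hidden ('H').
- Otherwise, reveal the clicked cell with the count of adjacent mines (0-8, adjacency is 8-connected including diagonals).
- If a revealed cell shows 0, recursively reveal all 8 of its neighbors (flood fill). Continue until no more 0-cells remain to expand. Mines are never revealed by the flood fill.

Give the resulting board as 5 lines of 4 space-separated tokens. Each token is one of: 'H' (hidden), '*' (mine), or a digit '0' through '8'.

H H 1 H
H H H H
H H H H
H H H H
H H H H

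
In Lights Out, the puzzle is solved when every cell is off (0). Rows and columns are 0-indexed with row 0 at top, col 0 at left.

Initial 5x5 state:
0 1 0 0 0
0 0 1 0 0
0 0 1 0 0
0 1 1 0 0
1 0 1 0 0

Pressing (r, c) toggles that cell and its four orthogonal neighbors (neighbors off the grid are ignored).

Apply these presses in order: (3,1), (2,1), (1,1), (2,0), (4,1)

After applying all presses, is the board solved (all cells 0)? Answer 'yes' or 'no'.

Answer: yes

Derivation:
After press 1 at (3,1):
0 1 0 0 0
0 0 1 0 0
0 1 1 0 0
1 0 0 0 0
1 1 1 0 0

After press 2 at (2,1):
0 1 0 0 0
0 1 1 0 0
1 0 0 0 0
1 1 0 0 0
1 1 1 0 0

After press 3 at (1,1):
0 0 0 0 0
1 0 0 0 0
1 1 0 0 0
1 1 0 0 0
1 1 1 0 0

After press 4 at (2,0):
0 0 0 0 0
0 0 0 0 0
0 0 0 0 0
0 1 0 0 0
1 1 1 0 0

After press 5 at (4,1):
0 0 0 0 0
0 0 0 0 0
0 0 0 0 0
0 0 0 0 0
0 0 0 0 0

Lights still on: 0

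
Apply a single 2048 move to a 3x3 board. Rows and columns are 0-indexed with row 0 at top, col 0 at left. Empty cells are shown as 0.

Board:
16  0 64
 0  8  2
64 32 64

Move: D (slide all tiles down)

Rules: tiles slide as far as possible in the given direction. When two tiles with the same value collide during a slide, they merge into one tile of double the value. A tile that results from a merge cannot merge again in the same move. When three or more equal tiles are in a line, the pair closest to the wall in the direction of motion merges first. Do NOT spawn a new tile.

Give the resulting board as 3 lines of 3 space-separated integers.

Answer:  0  0 64
16  8  2
64 32 64

Derivation:
Slide down:
col 0: [16, 0, 64] -> [0, 16, 64]
col 1: [0, 8, 32] -> [0, 8, 32]
col 2: [64, 2, 64] -> [64, 2, 64]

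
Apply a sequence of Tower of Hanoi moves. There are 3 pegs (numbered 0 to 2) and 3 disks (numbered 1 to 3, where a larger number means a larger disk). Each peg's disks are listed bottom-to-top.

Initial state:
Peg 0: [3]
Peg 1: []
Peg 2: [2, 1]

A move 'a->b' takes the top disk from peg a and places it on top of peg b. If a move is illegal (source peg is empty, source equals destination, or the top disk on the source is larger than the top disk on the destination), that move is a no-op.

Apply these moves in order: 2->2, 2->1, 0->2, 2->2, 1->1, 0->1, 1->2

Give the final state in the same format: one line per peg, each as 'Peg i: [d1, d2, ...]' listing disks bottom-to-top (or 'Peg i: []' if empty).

Answer: Peg 0: [3]
Peg 1: []
Peg 2: [2, 1]

Derivation:
After move 1 (2->2):
Peg 0: [3]
Peg 1: []
Peg 2: [2, 1]

After move 2 (2->1):
Peg 0: [3]
Peg 1: [1]
Peg 2: [2]

After move 3 (0->2):
Peg 0: [3]
Peg 1: [1]
Peg 2: [2]

After move 4 (2->2):
Peg 0: [3]
Peg 1: [1]
Peg 2: [2]

After move 5 (1->1):
Peg 0: [3]
Peg 1: [1]
Peg 2: [2]

After move 6 (0->1):
Peg 0: [3]
Peg 1: [1]
Peg 2: [2]

After move 7 (1->2):
Peg 0: [3]
Peg 1: []
Peg 2: [2, 1]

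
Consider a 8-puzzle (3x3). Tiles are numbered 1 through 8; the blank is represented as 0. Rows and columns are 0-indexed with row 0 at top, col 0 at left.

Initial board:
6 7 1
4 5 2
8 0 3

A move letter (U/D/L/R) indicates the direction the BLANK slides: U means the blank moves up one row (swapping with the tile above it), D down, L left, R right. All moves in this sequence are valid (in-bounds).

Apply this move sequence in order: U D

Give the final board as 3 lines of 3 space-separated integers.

After move 1 (U):
6 7 1
4 0 2
8 5 3

After move 2 (D):
6 7 1
4 5 2
8 0 3

Answer: 6 7 1
4 5 2
8 0 3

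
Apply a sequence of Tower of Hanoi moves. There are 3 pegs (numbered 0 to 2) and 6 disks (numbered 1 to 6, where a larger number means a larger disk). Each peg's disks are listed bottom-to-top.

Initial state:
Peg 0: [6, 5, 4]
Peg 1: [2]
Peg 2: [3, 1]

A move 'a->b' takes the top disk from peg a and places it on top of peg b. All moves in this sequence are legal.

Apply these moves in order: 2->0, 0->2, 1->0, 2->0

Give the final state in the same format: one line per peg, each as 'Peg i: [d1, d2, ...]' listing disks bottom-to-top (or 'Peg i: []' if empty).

Answer: Peg 0: [6, 5, 4, 2, 1]
Peg 1: []
Peg 2: [3]

Derivation:
After move 1 (2->0):
Peg 0: [6, 5, 4, 1]
Peg 1: [2]
Peg 2: [3]

After move 2 (0->2):
Peg 0: [6, 5, 4]
Peg 1: [2]
Peg 2: [3, 1]

After move 3 (1->0):
Peg 0: [6, 5, 4, 2]
Peg 1: []
Peg 2: [3, 1]

After move 4 (2->0):
Peg 0: [6, 5, 4, 2, 1]
Peg 1: []
Peg 2: [3]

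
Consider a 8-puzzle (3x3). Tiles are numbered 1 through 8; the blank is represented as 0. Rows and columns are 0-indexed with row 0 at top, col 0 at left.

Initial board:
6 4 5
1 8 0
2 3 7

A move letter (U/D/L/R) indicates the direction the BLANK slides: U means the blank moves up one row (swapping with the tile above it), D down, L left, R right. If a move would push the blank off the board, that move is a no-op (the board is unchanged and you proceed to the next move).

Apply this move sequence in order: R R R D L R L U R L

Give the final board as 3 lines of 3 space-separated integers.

Answer: 6 4 5
1 0 7
2 8 3

Derivation:
After move 1 (R):
6 4 5
1 8 0
2 3 7

After move 2 (R):
6 4 5
1 8 0
2 3 7

After move 3 (R):
6 4 5
1 8 0
2 3 7

After move 4 (D):
6 4 5
1 8 7
2 3 0

After move 5 (L):
6 4 5
1 8 7
2 0 3

After move 6 (R):
6 4 5
1 8 7
2 3 0

After move 7 (L):
6 4 5
1 8 7
2 0 3

After move 8 (U):
6 4 5
1 0 7
2 8 3

After move 9 (R):
6 4 5
1 7 0
2 8 3

After move 10 (L):
6 4 5
1 0 7
2 8 3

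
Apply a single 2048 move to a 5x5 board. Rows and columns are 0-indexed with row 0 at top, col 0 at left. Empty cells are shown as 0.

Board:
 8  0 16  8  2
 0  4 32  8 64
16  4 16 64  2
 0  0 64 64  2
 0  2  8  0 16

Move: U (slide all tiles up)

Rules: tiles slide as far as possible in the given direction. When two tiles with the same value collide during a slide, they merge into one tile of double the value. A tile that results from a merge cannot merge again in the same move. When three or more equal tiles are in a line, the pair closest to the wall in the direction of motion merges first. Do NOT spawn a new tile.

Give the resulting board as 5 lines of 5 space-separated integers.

Slide up:
col 0: [8, 0, 16, 0, 0] -> [8, 16, 0, 0, 0]
col 1: [0, 4, 4, 0, 2] -> [8, 2, 0, 0, 0]
col 2: [16, 32, 16, 64, 8] -> [16, 32, 16, 64, 8]
col 3: [8, 8, 64, 64, 0] -> [16, 128, 0, 0, 0]
col 4: [2, 64, 2, 2, 16] -> [2, 64, 4, 16, 0]

Answer:   8   8  16  16   2
 16   2  32 128  64
  0   0  16   0   4
  0   0  64   0  16
  0   0   8   0   0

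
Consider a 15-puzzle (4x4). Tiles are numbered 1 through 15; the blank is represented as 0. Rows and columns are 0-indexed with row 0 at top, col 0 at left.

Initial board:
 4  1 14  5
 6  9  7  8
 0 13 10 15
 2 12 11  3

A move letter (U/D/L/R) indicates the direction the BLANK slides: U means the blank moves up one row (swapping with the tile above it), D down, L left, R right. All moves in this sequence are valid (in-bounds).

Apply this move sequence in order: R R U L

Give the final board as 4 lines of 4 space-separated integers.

After move 1 (R):
 4  1 14  5
 6  9  7  8
13  0 10 15
 2 12 11  3

After move 2 (R):
 4  1 14  5
 6  9  7  8
13 10  0 15
 2 12 11  3

After move 3 (U):
 4  1 14  5
 6  9  0  8
13 10  7 15
 2 12 11  3

After move 4 (L):
 4  1 14  5
 6  0  9  8
13 10  7 15
 2 12 11  3

Answer:  4  1 14  5
 6  0  9  8
13 10  7 15
 2 12 11  3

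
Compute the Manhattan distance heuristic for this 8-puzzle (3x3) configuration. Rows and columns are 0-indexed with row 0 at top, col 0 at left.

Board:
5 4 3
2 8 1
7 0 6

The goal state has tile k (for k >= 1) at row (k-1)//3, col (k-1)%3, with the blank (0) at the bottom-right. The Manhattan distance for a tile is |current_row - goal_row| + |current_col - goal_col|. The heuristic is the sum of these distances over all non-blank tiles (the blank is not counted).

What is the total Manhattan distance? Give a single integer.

Answer: 11

Derivation:
Tile 5: (0,0)->(1,1) = 2
Tile 4: (0,1)->(1,0) = 2
Tile 3: (0,2)->(0,2) = 0
Tile 2: (1,0)->(0,1) = 2
Tile 8: (1,1)->(2,1) = 1
Tile 1: (1,2)->(0,0) = 3
Tile 7: (2,0)->(2,0) = 0
Tile 6: (2,2)->(1,2) = 1
Sum: 2 + 2 + 0 + 2 + 1 + 3 + 0 + 1 = 11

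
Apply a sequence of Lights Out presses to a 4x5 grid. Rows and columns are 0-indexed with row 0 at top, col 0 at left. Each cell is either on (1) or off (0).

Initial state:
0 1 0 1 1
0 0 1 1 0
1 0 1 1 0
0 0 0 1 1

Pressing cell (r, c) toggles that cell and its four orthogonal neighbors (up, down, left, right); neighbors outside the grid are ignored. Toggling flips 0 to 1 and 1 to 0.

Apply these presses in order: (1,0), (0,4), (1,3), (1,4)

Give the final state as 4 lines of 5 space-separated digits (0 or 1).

Answer: 1 1 0 1 1
1 1 0 1 1
0 0 1 0 1
0 0 0 1 1

Derivation:
After press 1 at (1,0):
1 1 0 1 1
1 1 1 1 0
0 0 1 1 0
0 0 0 1 1

After press 2 at (0,4):
1 1 0 0 0
1 1 1 1 1
0 0 1 1 0
0 0 0 1 1

After press 3 at (1,3):
1 1 0 1 0
1 1 0 0 0
0 0 1 0 0
0 0 0 1 1

After press 4 at (1,4):
1 1 0 1 1
1 1 0 1 1
0 0 1 0 1
0 0 0 1 1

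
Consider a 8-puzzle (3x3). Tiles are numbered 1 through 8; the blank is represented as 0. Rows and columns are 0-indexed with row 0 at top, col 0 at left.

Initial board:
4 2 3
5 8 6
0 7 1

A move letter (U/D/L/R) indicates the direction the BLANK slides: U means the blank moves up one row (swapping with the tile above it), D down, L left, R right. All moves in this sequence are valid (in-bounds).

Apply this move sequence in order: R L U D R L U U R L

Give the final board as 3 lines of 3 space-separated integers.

Answer: 0 2 3
4 8 6
5 7 1

Derivation:
After move 1 (R):
4 2 3
5 8 6
7 0 1

After move 2 (L):
4 2 3
5 8 6
0 7 1

After move 3 (U):
4 2 3
0 8 6
5 7 1

After move 4 (D):
4 2 3
5 8 6
0 7 1

After move 5 (R):
4 2 3
5 8 6
7 0 1

After move 6 (L):
4 2 3
5 8 6
0 7 1

After move 7 (U):
4 2 3
0 8 6
5 7 1

After move 8 (U):
0 2 3
4 8 6
5 7 1

After move 9 (R):
2 0 3
4 8 6
5 7 1

After move 10 (L):
0 2 3
4 8 6
5 7 1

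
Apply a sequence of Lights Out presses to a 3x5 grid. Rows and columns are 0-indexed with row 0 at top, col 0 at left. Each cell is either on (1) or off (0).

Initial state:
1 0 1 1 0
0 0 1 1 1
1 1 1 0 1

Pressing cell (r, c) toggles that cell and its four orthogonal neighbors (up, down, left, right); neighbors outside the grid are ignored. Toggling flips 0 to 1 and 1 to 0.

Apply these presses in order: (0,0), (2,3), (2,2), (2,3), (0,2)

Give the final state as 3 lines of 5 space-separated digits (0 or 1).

After press 1 at (0,0):
0 1 1 1 0
1 0 1 1 1
1 1 1 0 1

After press 2 at (2,3):
0 1 1 1 0
1 0 1 0 1
1 1 0 1 0

After press 3 at (2,2):
0 1 1 1 0
1 0 0 0 1
1 0 1 0 0

After press 4 at (2,3):
0 1 1 1 0
1 0 0 1 1
1 0 0 1 1

After press 5 at (0,2):
0 0 0 0 0
1 0 1 1 1
1 0 0 1 1

Answer: 0 0 0 0 0
1 0 1 1 1
1 0 0 1 1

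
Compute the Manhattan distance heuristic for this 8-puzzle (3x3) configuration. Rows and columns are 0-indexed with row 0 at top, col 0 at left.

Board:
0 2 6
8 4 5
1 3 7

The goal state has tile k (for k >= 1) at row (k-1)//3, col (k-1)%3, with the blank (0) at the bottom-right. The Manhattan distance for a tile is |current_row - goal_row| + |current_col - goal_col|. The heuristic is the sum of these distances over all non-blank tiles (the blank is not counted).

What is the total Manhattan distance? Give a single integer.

Answer: 12

Derivation:
Tile 2: at (0,1), goal (0,1), distance |0-0|+|1-1| = 0
Tile 6: at (0,2), goal (1,2), distance |0-1|+|2-2| = 1
Tile 8: at (1,0), goal (2,1), distance |1-2|+|0-1| = 2
Tile 4: at (1,1), goal (1,0), distance |1-1|+|1-0| = 1
Tile 5: at (1,2), goal (1,1), distance |1-1|+|2-1| = 1
Tile 1: at (2,0), goal (0,0), distance |2-0|+|0-0| = 2
Tile 3: at (2,1), goal (0,2), distance |2-0|+|1-2| = 3
Tile 7: at (2,2), goal (2,0), distance |2-2|+|2-0| = 2
Sum: 0 + 1 + 2 + 1 + 1 + 2 + 3 + 2 = 12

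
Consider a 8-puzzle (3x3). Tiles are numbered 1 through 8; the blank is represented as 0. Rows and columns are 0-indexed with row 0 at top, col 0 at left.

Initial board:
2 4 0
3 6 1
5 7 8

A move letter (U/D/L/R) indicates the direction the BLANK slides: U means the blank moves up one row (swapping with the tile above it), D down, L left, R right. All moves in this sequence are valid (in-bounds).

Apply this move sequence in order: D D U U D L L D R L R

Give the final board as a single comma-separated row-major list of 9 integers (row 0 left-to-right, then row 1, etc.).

Answer: 2, 4, 1, 5, 3, 6, 7, 0, 8

Derivation:
After move 1 (D):
2 4 1
3 6 0
5 7 8

After move 2 (D):
2 4 1
3 6 8
5 7 0

After move 3 (U):
2 4 1
3 6 0
5 7 8

After move 4 (U):
2 4 0
3 6 1
5 7 8

After move 5 (D):
2 4 1
3 6 0
5 7 8

After move 6 (L):
2 4 1
3 0 6
5 7 8

After move 7 (L):
2 4 1
0 3 6
5 7 8

After move 8 (D):
2 4 1
5 3 6
0 7 8

After move 9 (R):
2 4 1
5 3 6
7 0 8

After move 10 (L):
2 4 1
5 3 6
0 7 8

After move 11 (R):
2 4 1
5 3 6
7 0 8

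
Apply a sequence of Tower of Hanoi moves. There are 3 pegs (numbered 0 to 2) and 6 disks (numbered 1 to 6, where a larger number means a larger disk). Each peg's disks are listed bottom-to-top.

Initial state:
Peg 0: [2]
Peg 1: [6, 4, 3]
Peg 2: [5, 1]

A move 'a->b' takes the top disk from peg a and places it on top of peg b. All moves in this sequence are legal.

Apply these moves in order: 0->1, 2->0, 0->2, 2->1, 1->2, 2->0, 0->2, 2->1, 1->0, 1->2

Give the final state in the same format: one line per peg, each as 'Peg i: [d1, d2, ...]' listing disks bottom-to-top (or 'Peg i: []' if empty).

Answer: Peg 0: [1]
Peg 1: [6, 4, 3]
Peg 2: [5, 2]

Derivation:
After move 1 (0->1):
Peg 0: []
Peg 1: [6, 4, 3, 2]
Peg 2: [5, 1]

After move 2 (2->0):
Peg 0: [1]
Peg 1: [6, 4, 3, 2]
Peg 2: [5]

After move 3 (0->2):
Peg 0: []
Peg 1: [6, 4, 3, 2]
Peg 2: [5, 1]

After move 4 (2->1):
Peg 0: []
Peg 1: [6, 4, 3, 2, 1]
Peg 2: [5]

After move 5 (1->2):
Peg 0: []
Peg 1: [6, 4, 3, 2]
Peg 2: [5, 1]

After move 6 (2->0):
Peg 0: [1]
Peg 1: [6, 4, 3, 2]
Peg 2: [5]

After move 7 (0->2):
Peg 0: []
Peg 1: [6, 4, 3, 2]
Peg 2: [5, 1]

After move 8 (2->1):
Peg 0: []
Peg 1: [6, 4, 3, 2, 1]
Peg 2: [5]

After move 9 (1->0):
Peg 0: [1]
Peg 1: [6, 4, 3, 2]
Peg 2: [5]

After move 10 (1->2):
Peg 0: [1]
Peg 1: [6, 4, 3]
Peg 2: [5, 2]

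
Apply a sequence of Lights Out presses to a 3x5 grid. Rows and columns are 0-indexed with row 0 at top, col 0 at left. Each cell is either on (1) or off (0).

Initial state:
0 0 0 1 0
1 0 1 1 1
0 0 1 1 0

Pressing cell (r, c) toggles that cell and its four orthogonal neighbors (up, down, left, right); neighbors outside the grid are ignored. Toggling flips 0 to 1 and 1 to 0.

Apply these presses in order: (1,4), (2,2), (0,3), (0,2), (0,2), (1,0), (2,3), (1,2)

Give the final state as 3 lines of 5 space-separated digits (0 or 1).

Answer: 1 0 0 0 0
0 0 1 1 0
1 1 0 1 0

Derivation:
After press 1 at (1,4):
0 0 0 1 1
1 0 1 0 0
0 0 1 1 1

After press 2 at (2,2):
0 0 0 1 1
1 0 0 0 0
0 1 0 0 1

After press 3 at (0,3):
0 0 1 0 0
1 0 0 1 0
0 1 0 0 1

After press 4 at (0,2):
0 1 0 1 0
1 0 1 1 0
0 1 0 0 1

After press 5 at (0,2):
0 0 1 0 0
1 0 0 1 0
0 1 0 0 1

After press 6 at (1,0):
1 0 1 0 0
0 1 0 1 0
1 1 0 0 1

After press 7 at (2,3):
1 0 1 0 0
0 1 0 0 0
1 1 1 1 0

After press 8 at (1,2):
1 0 0 0 0
0 0 1 1 0
1 1 0 1 0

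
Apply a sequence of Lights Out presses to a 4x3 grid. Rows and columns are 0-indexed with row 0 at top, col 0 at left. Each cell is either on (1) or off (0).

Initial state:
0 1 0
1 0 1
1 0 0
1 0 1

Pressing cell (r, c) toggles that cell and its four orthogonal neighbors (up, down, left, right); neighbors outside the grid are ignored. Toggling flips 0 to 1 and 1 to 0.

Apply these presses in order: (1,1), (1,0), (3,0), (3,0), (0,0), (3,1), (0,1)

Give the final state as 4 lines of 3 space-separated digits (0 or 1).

After press 1 at (1,1):
0 0 0
0 1 0
1 1 0
1 0 1

After press 2 at (1,0):
1 0 0
1 0 0
0 1 0
1 0 1

After press 3 at (3,0):
1 0 0
1 0 0
1 1 0
0 1 1

After press 4 at (3,0):
1 0 0
1 0 0
0 1 0
1 0 1

After press 5 at (0,0):
0 1 0
0 0 0
0 1 0
1 0 1

After press 6 at (3,1):
0 1 0
0 0 0
0 0 0
0 1 0

After press 7 at (0,1):
1 0 1
0 1 0
0 0 0
0 1 0

Answer: 1 0 1
0 1 0
0 0 0
0 1 0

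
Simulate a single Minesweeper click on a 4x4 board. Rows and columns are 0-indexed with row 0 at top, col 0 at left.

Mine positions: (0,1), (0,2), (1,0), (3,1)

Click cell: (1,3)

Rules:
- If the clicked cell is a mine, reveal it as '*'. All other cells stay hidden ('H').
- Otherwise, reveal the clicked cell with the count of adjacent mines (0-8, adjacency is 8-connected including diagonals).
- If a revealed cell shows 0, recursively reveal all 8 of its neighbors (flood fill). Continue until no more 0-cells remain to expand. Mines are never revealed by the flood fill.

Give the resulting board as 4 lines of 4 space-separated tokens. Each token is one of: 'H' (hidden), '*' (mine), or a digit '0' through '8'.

H H H H
H H H 1
H H H H
H H H H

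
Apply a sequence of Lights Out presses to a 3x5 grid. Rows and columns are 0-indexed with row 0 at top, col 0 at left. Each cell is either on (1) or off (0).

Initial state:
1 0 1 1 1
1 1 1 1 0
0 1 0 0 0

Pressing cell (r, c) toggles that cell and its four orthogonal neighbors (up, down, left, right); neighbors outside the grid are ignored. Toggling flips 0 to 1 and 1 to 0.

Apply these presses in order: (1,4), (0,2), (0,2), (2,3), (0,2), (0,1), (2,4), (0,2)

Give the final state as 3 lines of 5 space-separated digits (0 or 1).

Answer: 0 1 0 1 0
1 0 1 1 0
0 1 1 0 1

Derivation:
After press 1 at (1,4):
1 0 1 1 0
1 1 1 0 1
0 1 0 0 1

After press 2 at (0,2):
1 1 0 0 0
1 1 0 0 1
0 1 0 0 1

After press 3 at (0,2):
1 0 1 1 0
1 1 1 0 1
0 1 0 0 1

After press 4 at (2,3):
1 0 1 1 0
1 1 1 1 1
0 1 1 1 0

After press 5 at (0,2):
1 1 0 0 0
1 1 0 1 1
0 1 1 1 0

After press 6 at (0,1):
0 0 1 0 0
1 0 0 1 1
0 1 1 1 0

After press 7 at (2,4):
0 0 1 0 0
1 0 0 1 0
0 1 1 0 1

After press 8 at (0,2):
0 1 0 1 0
1 0 1 1 0
0 1 1 0 1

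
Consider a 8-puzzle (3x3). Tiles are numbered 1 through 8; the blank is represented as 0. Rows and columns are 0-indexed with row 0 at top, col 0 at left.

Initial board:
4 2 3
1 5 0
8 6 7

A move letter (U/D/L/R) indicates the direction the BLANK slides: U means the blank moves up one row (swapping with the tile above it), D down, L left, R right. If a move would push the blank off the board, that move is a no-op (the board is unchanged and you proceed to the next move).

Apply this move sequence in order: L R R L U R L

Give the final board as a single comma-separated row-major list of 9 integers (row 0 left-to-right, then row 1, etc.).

Answer: 4, 0, 3, 1, 2, 5, 8, 6, 7

Derivation:
After move 1 (L):
4 2 3
1 0 5
8 6 7

After move 2 (R):
4 2 3
1 5 0
8 6 7

After move 3 (R):
4 2 3
1 5 0
8 6 7

After move 4 (L):
4 2 3
1 0 5
8 6 7

After move 5 (U):
4 0 3
1 2 5
8 6 7

After move 6 (R):
4 3 0
1 2 5
8 6 7

After move 7 (L):
4 0 3
1 2 5
8 6 7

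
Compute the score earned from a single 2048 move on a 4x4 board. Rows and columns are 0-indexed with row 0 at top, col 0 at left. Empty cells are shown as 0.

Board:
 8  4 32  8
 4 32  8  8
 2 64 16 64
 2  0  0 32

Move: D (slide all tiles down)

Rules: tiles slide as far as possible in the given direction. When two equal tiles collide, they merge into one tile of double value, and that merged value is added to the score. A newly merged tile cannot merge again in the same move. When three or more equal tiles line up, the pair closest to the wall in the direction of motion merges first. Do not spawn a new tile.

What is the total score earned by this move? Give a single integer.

Slide down:
col 0: [8, 4, 2, 2] -> [0, 8, 4, 4]  score +4 (running 4)
col 1: [4, 32, 64, 0] -> [0, 4, 32, 64]  score +0 (running 4)
col 2: [32, 8, 16, 0] -> [0, 32, 8, 16]  score +0 (running 4)
col 3: [8, 8, 64, 32] -> [0, 16, 64, 32]  score +16 (running 20)
Board after move:
 0  0  0  0
 8  4 32 16
 4 32  8 64
 4 64 16 32

Answer: 20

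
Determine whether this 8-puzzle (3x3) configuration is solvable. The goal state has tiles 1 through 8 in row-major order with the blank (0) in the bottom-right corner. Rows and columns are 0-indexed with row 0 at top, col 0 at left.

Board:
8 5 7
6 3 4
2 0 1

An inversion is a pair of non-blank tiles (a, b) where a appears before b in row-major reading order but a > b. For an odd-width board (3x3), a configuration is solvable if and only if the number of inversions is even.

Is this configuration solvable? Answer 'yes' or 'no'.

Answer: no

Derivation:
Inversions (pairs i<j in row-major order where tile[i] > tile[j] > 0): 25
25 is odd, so the puzzle is not solvable.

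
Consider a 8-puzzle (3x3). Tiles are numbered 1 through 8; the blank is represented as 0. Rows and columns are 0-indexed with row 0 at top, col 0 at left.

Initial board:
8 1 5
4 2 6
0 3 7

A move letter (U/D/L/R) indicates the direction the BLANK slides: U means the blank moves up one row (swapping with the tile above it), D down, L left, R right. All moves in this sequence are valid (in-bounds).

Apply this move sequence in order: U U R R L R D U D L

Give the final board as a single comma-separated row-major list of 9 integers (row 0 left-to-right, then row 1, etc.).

Answer: 1, 5, 6, 8, 0, 2, 4, 3, 7

Derivation:
After move 1 (U):
8 1 5
0 2 6
4 3 7

After move 2 (U):
0 1 5
8 2 6
4 3 7

After move 3 (R):
1 0 5
8 2 6
4 3 7

After move 4 (R):
1 5 0
8 2 6
4 3 7

After move 5 (L):
1 0 5
8 2 6
4 3 7

After move 6 (R):
1 5 0
8 2 6
4 3 7

After move 7 (D):
1 5 6
8 2 0
4 3 7

After move 8 (U):
1 5 0
8 2 6
4 3 7

After move 9 (D):
1 5 6
8 2 0
4 3 7

After move 10 (L):
1 5 6
8 0 2
4 3 7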